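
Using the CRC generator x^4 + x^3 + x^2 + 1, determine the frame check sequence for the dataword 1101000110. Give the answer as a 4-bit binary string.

Append 4 zeros: 11010001100000. Divide by 11101 (XOR where the leading bit is 1):
  pos 0: 11010 XOR 11101 = 00111
  pos 2: 11100 XOR 11101 = 00001
  pos 6: 11100 XOR 11101 = 00001
Remainder (last 4 bits) = 1000. This is the CRC / FCS.

1000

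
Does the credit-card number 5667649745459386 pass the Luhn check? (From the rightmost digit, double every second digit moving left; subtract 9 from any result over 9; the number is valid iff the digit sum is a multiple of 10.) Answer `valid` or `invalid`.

invalid

From the right, keep odd positions and double even positions (subtract 9 from any doubled value over 9):
  doubled (positions 2,4,...): 7 9 8 8 9 3 3 1 → sum 48
  kept (positions 1,3,...): 6 3 5 5 7 4 7 6 → sum 43
Total = 91.
91 mod 10 = 1, so the number is invalid.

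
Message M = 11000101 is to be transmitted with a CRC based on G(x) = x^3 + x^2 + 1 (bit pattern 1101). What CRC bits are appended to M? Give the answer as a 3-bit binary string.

111

Append 3 zeros: 11000101000. Divide by 1101 (XOR where the leading bit is 1):
  pos 0: 1100 XOR 1101 = 0001
  pos 3: 1010 XOR 1101 = 0111
  pos 4: 1111 XOR 1101 = 0010
  pos 6: 1000 XOR 1101 = 0101
  pos 7: 1010 XOR 1101 = 0111
Remainder (last 3 bits) = 111. This is the CRC / FCS.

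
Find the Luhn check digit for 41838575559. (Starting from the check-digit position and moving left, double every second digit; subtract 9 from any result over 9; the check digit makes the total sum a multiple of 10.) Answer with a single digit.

4

Partial digits right→left: 9 5 5 5 7 5 8 3 8 1 4
Double every second digit counting from the check-digit position (so the 1st, 3rd, 5th, ... of the partial from the right).
  doubled (with −9 where >9): 9 1 5 7 7 8 → sum 37
  kept as-is: 5 5 5 3 1 → sum 19
Total = 37 + 19 = 56.
Check digit = (10 − (56 mod 10)) mod 10 = 4.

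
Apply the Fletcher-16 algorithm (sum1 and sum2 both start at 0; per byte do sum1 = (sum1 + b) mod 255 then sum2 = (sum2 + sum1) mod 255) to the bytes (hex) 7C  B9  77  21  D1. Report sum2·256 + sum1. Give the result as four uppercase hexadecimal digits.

Running sums (mod 255):
  after byte 0 (7C): sum1=124, sum2=124
  after byte 1 (B9): sum1=54, sum2=178
  after byte 2 (77): sum1=173, sum2=96
  after byte 3 (21): sum1=206, sum2=47
  after byte 4 (D1): sum1=160, sum2=207
Checksum = sum2·256 + sum1 = 207·256 + 160 = 53152 = 0xCFA0.

CFA0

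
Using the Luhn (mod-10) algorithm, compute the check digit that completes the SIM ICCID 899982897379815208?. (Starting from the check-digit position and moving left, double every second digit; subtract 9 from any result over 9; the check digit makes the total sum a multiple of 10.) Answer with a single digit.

1

Partial digits right→left: 8 0 2 5 1 8 9 7 3 7 9 8 2 8 9 9 9 8
Double every second digit counting from the check-digit position (so the 1st, 3rd, 5th, ... of the partial from the right).
  doubled (with −9 where >9): 7 4 2 9 6 9 4 9 9 → sum 59
  kept as-is: 0 5 8 7 7 8 8 9 8 → sum 60
Total = 59 + 60 = 119.
Check digit = (10 − (119 mod 10)) mod 10 = 1.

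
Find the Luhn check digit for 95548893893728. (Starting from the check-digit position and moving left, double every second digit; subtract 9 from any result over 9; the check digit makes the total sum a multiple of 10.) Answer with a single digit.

3

Partial digits right→left: 8 2 7 3 9 8 3 9 8 8 4 5 5 9
Double every second digit counting from the check-digit position (so the 1st, 3rd, 5th, ... of the partial from the right).
  doubled (with −9 where >9): 7 5 9 6 7 8 1 → sum 43
  kept as-is: 2 3 8 9 8 5 9 → sum 44
Total = 43 + 44 = 87.
Check digit = (10 − (87 mod 10)) mod 10 = 3.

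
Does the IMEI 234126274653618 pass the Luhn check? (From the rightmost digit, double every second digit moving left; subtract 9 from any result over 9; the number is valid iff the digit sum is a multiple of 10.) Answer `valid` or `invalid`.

valid

From the right, keep odd positions and double even positions (subtract 9 from any doubled value over 9):
  doubled (positions 2,4,...): 2 6 3 5 3 2 6 → sum 27
  kept (positions 1,3,...): 8 6 5 4 2 2 4 2 → sum 33
Total = 60.
60 mod 10 = 0, so the number is valid.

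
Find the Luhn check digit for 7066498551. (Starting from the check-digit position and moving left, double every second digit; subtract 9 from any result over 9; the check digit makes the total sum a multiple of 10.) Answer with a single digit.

Partial digits right→left: 1 5 5 8 9 4 6 6 0 7
Double every second digit counting from the check-digit position (so the 1st, 3rd, 5th, ... of the partial from the right).
  doubled (with −9 where >9): 2 1 9 3 0 → sum 15
  kept as-is: 5 8 4 6 7 → sum 30
Total = 15 + 30 = 45.
Check digit = (10 − (45 mod 10)) mod 10 = 5.

5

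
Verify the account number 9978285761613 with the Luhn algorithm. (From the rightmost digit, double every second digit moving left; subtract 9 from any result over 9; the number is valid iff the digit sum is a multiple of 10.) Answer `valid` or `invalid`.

valid

From the right, keep odd positions and double even positions (subtract 9 from any doubled value over 9):
  doubled (positions 2,4,...): 2 2 5 7 7 9 → sum 32
  kept (positions 1,3,...): 3 6 6 5 2 7 9 → sum 38
Total = 70.
70 mod 10 = 0, so the number is valid.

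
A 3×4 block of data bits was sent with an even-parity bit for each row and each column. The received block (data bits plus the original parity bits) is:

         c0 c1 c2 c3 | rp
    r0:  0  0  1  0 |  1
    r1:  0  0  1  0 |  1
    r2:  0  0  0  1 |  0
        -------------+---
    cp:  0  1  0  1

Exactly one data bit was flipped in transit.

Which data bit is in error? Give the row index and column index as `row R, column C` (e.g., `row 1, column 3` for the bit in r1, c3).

row 2, column 1

Recompute each row's even parity and compare to rp:
  r0: data parity 1, sent rp 1 → ok
  r1: data parity 1, sent rp 1 → ok
  r2: data parity 1, sent rp 0 → mismatch
Recompute each column's even parity and compare to cp:
  c0: data parity 0, sent cp 0 → ok
  c1: data parity 0, sent cp 1 → mismatch
  c2: data parity 0, sent cp 0 → ok
  c3: data parity 1, sent cp 1 → ok
Exactly one row (r2) and one column (c1) fail → the flipped bit is at their intersection.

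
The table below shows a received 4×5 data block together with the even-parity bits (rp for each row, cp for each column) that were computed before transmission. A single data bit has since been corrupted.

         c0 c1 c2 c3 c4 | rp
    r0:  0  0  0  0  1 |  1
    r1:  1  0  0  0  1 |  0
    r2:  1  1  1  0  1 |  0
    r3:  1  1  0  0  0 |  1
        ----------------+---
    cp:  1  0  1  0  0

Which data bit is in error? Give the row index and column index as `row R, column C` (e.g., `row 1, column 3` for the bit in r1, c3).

Recompute each row's even parity and compare to rp:
  r0: data parity 1, sent rp 1 → ok
  r1: data parity 0, sent rp 0 → ok
  r2: data parity 0, sent rp 0 → ok
  r3: data parity 0, sent rp 1 → mismatch
Recompute each column's even parity and compare to cp:
  c0: data parity 1, sent cp 1 → ok
  c1: data parity 0, sent cp 0 → ok
  c2: data parity 1, sent cp 1 → ok
  c3: data parity 0, sent cp 0 → ok
  c4: data parity 1, sent cp 0 → mismatch
Exactly one row (r3) and one column (c4) fail → the flipped bit is at their intersection.

row 3, column 4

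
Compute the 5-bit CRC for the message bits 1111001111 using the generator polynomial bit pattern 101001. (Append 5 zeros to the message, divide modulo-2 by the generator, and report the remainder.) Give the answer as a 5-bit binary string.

01011

Append 5 zeros: 111100111100000. Divide by 101001 (XOR where the leading bit is 1):
  pos 0: 111100 XOR 101001 = 010101
  pos 1: 101011 XOR 101001 = 000010
  pos 5: 101110 XOR 101001 = 000111
  pos 8: 111000 XOR 101001 = 010001
  pos 9: 100010 XOR 101001 = 001011
Remainder (last 5 bits) = 01011. This is the CRC / FCS.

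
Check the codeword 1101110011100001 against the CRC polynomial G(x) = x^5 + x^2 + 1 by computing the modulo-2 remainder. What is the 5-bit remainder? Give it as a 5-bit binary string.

Modulo-2 division of 1101110011100001 by 100101:
  pos 0: 110111 XOR 100101 = 010010
  pos 1: 100100 XOR 100101 = 000001
  pos 6: 101110 XOR 100101 = 001011
  pos 8: 101100 XOR 100101 = 001001
  pos 10: 100101 XOR 100101 = 000000
Remainder = 00000 (zero — the frame passes the CRC check).

00000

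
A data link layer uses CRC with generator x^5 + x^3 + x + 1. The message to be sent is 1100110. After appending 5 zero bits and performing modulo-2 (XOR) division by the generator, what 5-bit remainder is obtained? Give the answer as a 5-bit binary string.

01111

Append 5 zeros: 110011000000. Divide by 101011 (XOR where the leading bit is 1):
  pos 0: 110011 XOR 101011 = 011000
  pos 1: 110000 XOR 101011 = 011011
  pos 2: 110110 XOR 101011 = 011101
  pos 3: 111010 XOR 101011 = 010001
  pos 4: 100010 XOR 101011 = 001001
  pos 6: 100100 XOR 101011 = 001111
Remainder (last 5 bits) = 01111. This is the CRC / FCS.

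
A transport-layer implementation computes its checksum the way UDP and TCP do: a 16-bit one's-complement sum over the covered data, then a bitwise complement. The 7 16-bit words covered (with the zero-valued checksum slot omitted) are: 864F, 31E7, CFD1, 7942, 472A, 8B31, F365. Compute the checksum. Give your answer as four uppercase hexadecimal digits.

One's-complement addition (fold any carry out of bit 15 back into bit 0):
  0x864F + 0x31E7 = 0x0B836
  0xB836 + 0xCFD1 = 0x18807 → wrap carry → 0x8808
  0x8808 + 0x7942 = 0x1014A → wrap carry → 0x014B
  0x014B + 0x472A = 0x04875
  0x4875 + 0x8B31 = 0x0D3A6
  0xD3A6 + 0xF365 = 0x1C70B → wrap carry → 0xC70C
One's-complement sum = 0xC70C.
Checksum = ~0xC70C & 0xFFFF = 0x38F3.

38F3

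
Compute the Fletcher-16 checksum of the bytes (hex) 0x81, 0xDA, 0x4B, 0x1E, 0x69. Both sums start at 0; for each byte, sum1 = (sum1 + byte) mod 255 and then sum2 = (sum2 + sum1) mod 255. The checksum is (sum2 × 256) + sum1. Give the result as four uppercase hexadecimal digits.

Running sums (mod 255):
  after byte 0 (0x81): sum1=129, sum2=129
  after byte 1 (0xDA): sum1=92, sum2=221
  after byte 2 (0x4B): sum1=167, sum2=133
  after byte 3 (0x1E): sum1=197, sum2=75
  after byte 4 (0x69): sum1=47, sum2=122
Checksum = sum2·256 + sum1 = 122·256 + 47 = 31279 = 0x7A2F.

7A2F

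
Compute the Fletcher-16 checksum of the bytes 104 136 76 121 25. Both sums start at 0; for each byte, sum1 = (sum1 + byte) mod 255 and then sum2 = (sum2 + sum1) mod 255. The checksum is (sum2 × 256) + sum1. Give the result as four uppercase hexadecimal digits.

1DCF

Running sums (mod 255):
  after byte 0 (104): sum1=104, sum2=104
  after byte 1 (136): sum1=240, sum2=89
  after byte 2 (76): sum1=61, sum2=150
  after byte 3 (121): sum1=182, sum2=77
  after byte 4 (25): sum1=207, sum2=29
Checksum = sum2·256 + sum1 = 29·256 + 207 = 7631 = 0x1DCF.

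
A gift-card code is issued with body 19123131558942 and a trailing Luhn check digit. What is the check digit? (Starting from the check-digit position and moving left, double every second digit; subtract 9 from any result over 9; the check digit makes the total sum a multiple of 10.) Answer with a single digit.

4

Partial digits right→left: 2 4 9 8 5 5 1 3 1 3 2 1 9 1
Double every second digit counting from the check-digit position (so the 1st, 3rd, 5th, ... of the partial from the right).
  doubled (with −9 where >9): 4 9 1 2 2 4 9 → sum 31
  kept as-is: 4 8 5 3 3 1 1 → sum 25
Total = 31 + 25 = 56.
Check digit = (10 − (56 mod 10)) mod 10 = 4.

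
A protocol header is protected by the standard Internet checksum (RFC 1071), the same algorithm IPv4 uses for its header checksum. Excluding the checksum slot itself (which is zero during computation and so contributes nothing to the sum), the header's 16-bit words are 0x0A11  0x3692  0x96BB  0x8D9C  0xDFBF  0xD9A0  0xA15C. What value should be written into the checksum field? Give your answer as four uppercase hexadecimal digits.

One's-complement addition (fold any carry out of bit 15 back into bit 0):
  0x0A11 + 0x3692 = 0x040A3
  0x40A3 + 0x96BB = 0x0D75E
  0xD75E + 0x8D9C = 0x164FA → wrap carry → 0x64FB
  0x64FB + 0xDFBF = 0x144BA → wrap carry → 0x44BB
  0x44BB + 0xD9A0 = 0x11E5B → wrap carry → 0x1E5C
  0x1E5C + 0xA15C = 0x0BFB8
One's-complement sum = 0xBFB8.
Checksum = ~0xBFB8 & 0xFFFF = 0x4047.

4047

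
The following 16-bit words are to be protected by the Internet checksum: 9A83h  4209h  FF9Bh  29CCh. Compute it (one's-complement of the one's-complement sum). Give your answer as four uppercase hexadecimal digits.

One's-complement addition (fold any carry out of bit 15 back into bit 0):
  0x9A83 + 0x4209 = 0x0DC8C
  0xDC8C + 0xFF9B = 0x1DC27 → wrap carry → 0xDC28
  0xDC28 + 0x29CC = 0x105F4 → wrap carry → 0x05F5
One's-complement sum = 0x05F5.
Checksum = ~0x05F5 & 0xFFFF = 0xFA0A.

FA0A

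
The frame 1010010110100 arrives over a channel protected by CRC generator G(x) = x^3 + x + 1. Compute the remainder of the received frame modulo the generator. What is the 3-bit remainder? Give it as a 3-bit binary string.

000

Modulo-2 division of 1010010110100 by 1011:
  pos 0: 1010 XOR 1011 = 0001
  pos 3: 1010 XOR 1011 = 0001
  pos 6: 1110 XOR 1011 = 0101
  pos 7: 1011 XOR 1011 = 0000
Remainder = 000 (zero — the frame passes the CRC check).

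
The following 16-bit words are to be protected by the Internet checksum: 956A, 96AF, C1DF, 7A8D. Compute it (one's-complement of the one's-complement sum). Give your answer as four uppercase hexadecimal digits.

9778

One's-complement addition (fold any carry out of bit 15 back into bit 0):
  0x956A + 0x96AF = 0x12C19 → wrap carry → 0x2C1A
  0x2C1A + 0xC1DF = 0x0EDF9
  0xEDF9 + 0x7A8D = 0x16886 → wrap carry → 0x6887
One's-complement sum = 0x6887.
Checksum = ~0x6887 & 0xFFFF = 0x9778.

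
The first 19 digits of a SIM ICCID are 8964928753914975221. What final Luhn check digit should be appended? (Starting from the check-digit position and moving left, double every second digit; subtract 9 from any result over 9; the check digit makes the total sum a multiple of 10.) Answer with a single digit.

Partial digits right→left: 1 2 2 5 7 9 4 1 9 3 5 7 8 2 9 4 6 9 8
Double every second digit counting from the check-digit position (so the 1st, 3rd, 5th, ... of the partial from the right).
  doubled (with −9 where >9): 2 4 5 8 9 1 7 9 3 7 → sum 55
  kept as-is: 2 5 9 1 3 7 2 4 9 → sum 42
Total = 55 + 42 = 97.
Check digit = (10 − (97 mod 10)) mod 10 = 3.

3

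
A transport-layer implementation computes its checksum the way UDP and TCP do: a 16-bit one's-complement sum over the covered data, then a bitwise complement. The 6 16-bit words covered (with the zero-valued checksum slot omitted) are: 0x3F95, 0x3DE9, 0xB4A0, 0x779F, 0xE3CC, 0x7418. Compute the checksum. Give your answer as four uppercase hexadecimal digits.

One's-complement addition (fold any carry out of bit 15 back into bit 0):
  0x3F95 + 0x3DE9 = 0x07D7E
  0x7D7E + 0xB4A0 = 0x1321E → wrap carry → 0x321F
  0x321F + 0x779F = 0x0A9BE
  0xA9BE + 0xE3CC = 0x18D8A → wrap carry → 0x8D8B
  0x8D8B + 0x7418 = 0x101A3 → wrap carry → 0x01A4
One's-complement sum = 0x01A4.
Checksum = ~0x01A4 & 0xFFFF = 0xFE5B.

FE5B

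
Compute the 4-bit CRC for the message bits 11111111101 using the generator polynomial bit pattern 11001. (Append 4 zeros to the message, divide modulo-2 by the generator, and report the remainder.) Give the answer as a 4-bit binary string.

Append 4 zeros: 111111111010000. Divide by 11001 (XOR where the leading bit is 1):
  pos 0: 11111 XOR 11001 = 00110
  pos 2: 11011 XOR 11001 = 00010
  pos 5: 10110 XOR 11001 = 01111
  pos 6: 11111 XOR 11001 = 00110
  pos 8: 11000 XOR 11001 = 00001
Remainder (last 4 bits) = 0100. This is the CRC / FCS.

0100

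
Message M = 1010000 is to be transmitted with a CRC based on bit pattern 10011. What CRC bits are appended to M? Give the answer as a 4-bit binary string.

Append 4 zeros: 10100000000. Divide by 10011 (XOR where the leading bit is 1):
  pos 0: 10100 XOR 10011 = 00111
  pos 2: 11100 XOR 10011 = 01111
  pos 3: 11110 XOR 10011 = 01101
  pos 4: 11010 XOR 10011 = 01001
  pos 5: 10010 XOR 10011 = 00001
Remainder (last 4 bits) = 0010. This is the CRC / FCS.

0010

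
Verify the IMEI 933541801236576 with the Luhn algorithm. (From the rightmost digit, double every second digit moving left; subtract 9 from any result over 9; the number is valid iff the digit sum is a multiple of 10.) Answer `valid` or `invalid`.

valid

From the right, keep odd positions and double even positions (subtract 9 from any doubled value over 9):
  doubled (positions 2,4,...): 5 3 4 0 2 1 6 → sum 21
  kept (positions 1,3,...): 6 5 3 1 8 4 3 9 → sum 39
Total = 60.
60 mod 10 = 0, so the number is valid.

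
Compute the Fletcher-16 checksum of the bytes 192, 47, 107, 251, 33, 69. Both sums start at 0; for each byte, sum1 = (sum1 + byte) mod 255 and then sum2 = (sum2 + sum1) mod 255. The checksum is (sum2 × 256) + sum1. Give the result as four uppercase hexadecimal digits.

Running sums (mod 255):
  after byte 0 (192): sum1=192, sum2=192
  after byte 1 (47): sum1=239, sum2=176
  after byte 2 (107): sum1=91, sum2=12
  after byte 3 (251): sum1=87, sum2=99
  after byte 4 (33): sum1=120, sum2=219
  after byte 5 (69): sum1=189, sum2=153
Checksum = sum2·256 + sum1 = 153·256 + 189 = 39357 = 0x99BD.

99BD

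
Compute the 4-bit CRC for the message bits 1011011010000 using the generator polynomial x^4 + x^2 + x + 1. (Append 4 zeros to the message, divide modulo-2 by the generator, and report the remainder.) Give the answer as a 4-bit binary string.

0011

Append 4 zeros: 10110110100000000. Divide by 10111 (XOR where the leading bit is 1):
  pos 0: 10110 XOR 10111 = 00001
  pos 4: 11101 XOR 10111 = 01010
  pos 5: 10100 XOR 10111 = 00011
  pos 8: 11000 XOR 10111 = 01111
  pos 9: 11110 XOR 10111 = 01001
  pos 10: 10010 XOR 10111 = 00101
  pos 12: 10100 XOR 10111 = 00011
Remainder (last 4 bits) = 0011. This is the CRC / FCS.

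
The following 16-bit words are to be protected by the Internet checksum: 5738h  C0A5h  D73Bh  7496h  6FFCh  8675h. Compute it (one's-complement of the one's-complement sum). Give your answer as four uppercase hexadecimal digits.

One's-complement addition (fold any carry out of bit 15 back into bit 0):
  0x5738 + 0xC0A5 = 0x117DD → wrap carry → 0x17DE
  0x17DE + 0xD73B = 0x0EF19
  0xEF19 + 0x7496 = 0x163AF → wrap carry → 0x63B0
  0x63B0 + 0x6FFC = 0x0D3AC
  0xD3AC + 0x8675 = 0x15A21 → wrap carry → 0x5A22
One's-complement sum = 0x5A22.
Checksum = ~0x5A22 & 0xFFFF = 0xA5DD.

A5DD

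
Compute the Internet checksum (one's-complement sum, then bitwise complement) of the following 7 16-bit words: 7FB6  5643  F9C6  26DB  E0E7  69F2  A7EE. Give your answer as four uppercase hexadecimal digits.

169B

One's-complement addition (fold any carry out of bit 15 back into bit 0):
  0x7FB6 + 0x5643 = 0x0D5F9
  0xD5F9 + 0xF9C6 = 0x1CFBF → wrap carry → 0xCFC0
  0xCFC0 + 0x26DB = 0x0F69B
  0xF69B + 0xE0E7 = 0x1D782 → wrap carry → 0xD783
  0xD783 + 0x69F2 = 0x14175 → wrap carry → 0x4176
  0x4176 + 0xA7EE = 0x0E964
One's-complement sum = 0xE964.
Checksum = ~0xE964 & 0xFFFF = 0x169B.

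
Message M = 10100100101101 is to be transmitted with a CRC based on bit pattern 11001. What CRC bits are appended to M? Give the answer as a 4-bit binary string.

Append 4 zeros: 101001001011010000. Divide by 11001 (XOR where the leading bit is 1):
  pos 0: 10100 XOR 11001 = 01101
  pos 1: 11011 XOR 11001 = 00010
  pos 4: 10001 XOR 11001 = 01000
  pos 5: 10000 XOR 11001 = 01001
  pos 6: 10011 XOR 11001 = 01010
  pos 7: 10101 XOR 11001 = 01100
  pos 8: 11000 XOR 11001 = 00001
  pos 12: 11000 XOR 11001 = 00001
Remainder (last 4 bits) = 0010. This is the CRC / FCS.

0010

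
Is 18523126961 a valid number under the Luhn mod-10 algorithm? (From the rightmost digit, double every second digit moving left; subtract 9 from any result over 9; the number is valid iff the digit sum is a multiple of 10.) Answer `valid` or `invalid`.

valid

From the right, keep odd positions and double even positions (subtract 9 from any doubled value over 9):
  doubled (positions 2,4,...): 3 3 2 4 7 → sum 19
  kept (positions 1,3,...): 1 9 2 3 5 1 → sum 21
Total = 40.
40 mod 10 = 0, so the number is valid.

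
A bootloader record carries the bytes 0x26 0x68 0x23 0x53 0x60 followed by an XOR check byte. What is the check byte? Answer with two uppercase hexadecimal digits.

XOR the bytes together:
  start with 0x26
  0x26 ⊕ 0x68 = 0x4E
  0x4E ⊕ 0x23 = 0x6D
  0x6D ⊕ 0x53 = 0x3E
  0x3E ⊕ 0x60 = 0x5E

5E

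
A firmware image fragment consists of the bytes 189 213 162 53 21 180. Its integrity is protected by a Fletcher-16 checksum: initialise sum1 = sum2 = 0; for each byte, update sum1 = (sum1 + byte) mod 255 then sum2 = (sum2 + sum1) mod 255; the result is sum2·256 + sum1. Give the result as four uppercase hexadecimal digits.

A835

Running sums (mod 255):
  after byte 0 (189): sum1=189, sum2=189
  after byte 1 (213): sum1=147, sum2=81
  after byte 2 (162): sum1=54, sum2=135
  after byte 3 (53): sum1=107, sum2=242
  after byte 4 (21): sum1=128, sum2=115
  after byte 5 (180): sum1=53, sum2=168
Checksum = sum2·256 + sum1 = 168·256 + 53 = 43061 = 0xA835.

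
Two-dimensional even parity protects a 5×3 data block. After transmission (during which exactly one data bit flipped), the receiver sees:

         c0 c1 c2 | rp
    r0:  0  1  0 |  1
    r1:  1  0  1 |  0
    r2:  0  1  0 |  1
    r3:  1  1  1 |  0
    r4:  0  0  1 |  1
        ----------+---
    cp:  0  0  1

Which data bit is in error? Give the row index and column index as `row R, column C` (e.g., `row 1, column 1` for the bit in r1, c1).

Recompute each row's even parity and compare to rp:
  r0: data parity 1, sent rp 1 → ok
  r1: data parity 0, sent rp 0 → ok
  r2: data parity 1, sent rp 1 → ok
  r3: data parity 1, sent rp 0 → mismatch
  r4: data parity 1, sent rp 1 → ok
Recompute each column's even parity and compare to cp:
  c0: data parity 0, sent cp 0 → ok
  c1: data parity 1, sent cp 0 → mismatch
  c2: data parity 1, sent cp 1 → ok
Exactly one row (r3) and one column (c1) fail → the flipped bit is at their intersection.

row 3, column 1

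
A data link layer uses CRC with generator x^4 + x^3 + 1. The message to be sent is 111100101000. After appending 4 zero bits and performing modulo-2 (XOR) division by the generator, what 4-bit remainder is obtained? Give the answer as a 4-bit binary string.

1010

Append 4 zeros: 1111001010000000. Divide by 11001 (XOR where the leading bit is 1):
  pos 0: 11110 XOR 11001 = 00111
  pos 2: 11101 XOR 11001 = 00100
  pos 4: 10001 XOR 11001 = 01000
  pos 5: 10000 XOR 11001 = 01001
  pos 6: 10010 XOR 11001 = 01011
  pos 7: 10110 XOR 11001 = 01111
  pos 8: 11110 XOR 11001 = 00111
  pos 10: 11100 XOR 11001 = 00101
Remainder (last 4 bits) = 1010. This is the CRC / FCS.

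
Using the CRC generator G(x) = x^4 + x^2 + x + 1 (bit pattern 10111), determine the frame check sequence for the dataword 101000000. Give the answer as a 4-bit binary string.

0110

Append 4 zeros: 1010000000000. Divide by 10111 (XOR where the leading bit is 1):
  pos 0: 10100 XOR 10111 = 00011
  pos 3: 11000 XOR 10111 = 01111
  pos 4: 11110 XOR 10111 = 01001
  pos 5: 10010 XOR 10111 = 00101
  pos 7: 10100 XOR 10111 = 00011
Remainder (last 4 bits) = 0110. This is the CRC / FCS.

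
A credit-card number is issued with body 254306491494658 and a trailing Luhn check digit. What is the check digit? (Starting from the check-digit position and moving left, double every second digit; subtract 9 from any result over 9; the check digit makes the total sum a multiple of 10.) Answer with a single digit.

Partial digits right→left: 8 5 6 4 9 4 1 9 4 6 0 3 4 5 2
Double every second digit counting from the check-digit position (so the 1st, 3rd, 5th, ... of the partial from the right).
  doubled (with −9 where >9): 7 3 9 2 8 0 8 4 → sum 41
  kept as-is: 5 4 4 9 6 3 5 → sum 36
Total = 41 + 36 = 77.
Check digit = (10 − (77 mod 10)) mod 10 = 3.

3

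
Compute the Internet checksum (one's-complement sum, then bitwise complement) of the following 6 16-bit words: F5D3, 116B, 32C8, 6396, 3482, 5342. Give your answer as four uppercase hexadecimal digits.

DA9D

One's-complement addition (fold any carry out of bit 15 back into bit 0):
  0xF5D3 + 0x116B = 0x1073E → wrap carry → 0x073F
  0x073F + 0x32C8 = 0x03A07
  0x3A07 + 0x6396 = 0x09D9D
  0x9D9D + 0x3482 = 0x0D21F
  0xD21F + 0x5342 = 0x12561 → wrap carry → 0x2562
One's-complement sum = 0x2562.
Checksum = ~0x2562 & 0xFFFF = 0xDA9D.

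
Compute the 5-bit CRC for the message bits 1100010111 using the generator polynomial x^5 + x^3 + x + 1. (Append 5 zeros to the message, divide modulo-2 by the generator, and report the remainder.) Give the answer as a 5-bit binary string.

01100

Append 5 zeros: 110001011100000. Divide by 101011 (XOR where the leading bit is 1):
  pos 0: 110001 XOR 101011 = 011010
  pos 1: 110100 XOR 101011 = 011111
  pos 2: 111111 XOR 101011 = 010100
  pos 3: 101001 XOR 101011 = 000010
  pos 7: 101000 XOR 101011 = 000011
Remainder (last 5 bits) = 01100. This is the CRC / FCS.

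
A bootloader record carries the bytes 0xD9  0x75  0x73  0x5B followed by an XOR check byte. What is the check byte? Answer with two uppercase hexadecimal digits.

XOR the bytes together:
  start with 0xD9
  0xD9 ⊕ 0x75 = 0xAC
  0xAC ⊕ 0x73 = 0xDF
  0xDF ⊕ 0x5B = 0x84

84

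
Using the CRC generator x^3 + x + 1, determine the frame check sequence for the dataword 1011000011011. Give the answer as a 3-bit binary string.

Append 3 zeros: 1011000011011000. Divide by 1011 (XOR where the leading bit is 1):
  pos 0: 1011 XOR 1011 = 0000
  pos 8: 1101 XOR 1011 = 0110
  pos 9: 1101 XOR 1011 = 0110
  pos 10: 1100 XOR 1011 = 0111
  pos 11: 1110 XOR 1011 = 0101
  pos 12: 1010 XOR 1011 = 0001
Remainder (last 3 bits) = 001. This is the CRC / FCS.

001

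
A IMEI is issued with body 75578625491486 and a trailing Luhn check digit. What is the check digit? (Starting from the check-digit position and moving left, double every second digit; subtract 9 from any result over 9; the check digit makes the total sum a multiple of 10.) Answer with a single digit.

Partial digits right→left: 6 8 4 1 9 4 5 2 6 8 7 5 5 7
Double every second digit counting from the check-digit position (so the 1st, 3rd, 5th, ... of the partial from the right).
  doubled (with −9 where >9): 3 8 9 1 3 5 1 → sum 30
  kept as-is: 8 1 4 2 8 5 7 → sum 35
Total = 30 + 35 = 65.
Check digit = (10 − (65 mod 10)) mod 10 = 5.

5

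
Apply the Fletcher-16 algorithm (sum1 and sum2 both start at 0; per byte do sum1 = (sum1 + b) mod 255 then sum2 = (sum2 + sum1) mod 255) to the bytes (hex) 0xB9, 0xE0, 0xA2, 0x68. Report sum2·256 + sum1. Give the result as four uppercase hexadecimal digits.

Running sums (mod 255):
  after byte 0 (0xB9): sum1=185, sum2=185
  after byte 1 (0xE0): sum1=154, sum2=84
  after byte 2 (0xA2): sum1=61, sum2=145
  after byte 3 (0x68): sum1=165, sum2=55
Checksum = sum2·256 + sum1 = 55·256 + 165 = 14245 = 0x37A5.

37A5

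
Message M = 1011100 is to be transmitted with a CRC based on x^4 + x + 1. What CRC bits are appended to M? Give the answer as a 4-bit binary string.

Append 4 zeros: 10111000000. Divide by 10011 (XOR where the leading bit is 1):
  pos 0: 10111 XOR 10011 = 00100
  pos 2: 10000 XOR 10011 = 00011
  pos 5: 11000 XOR 10011 = 01011
  pos 6: 10110 XOR 10011 = 00101
Remainder (last 4 bits) = 0101. This is the CRC / FCS.

0101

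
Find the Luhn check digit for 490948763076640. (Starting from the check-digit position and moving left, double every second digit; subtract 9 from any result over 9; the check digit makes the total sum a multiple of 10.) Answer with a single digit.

Partial digits right→left: 0 4 6 6 7 0 3 6 7 8 4 9 0 9 4
Double every second digit counting from the check-digit position (so the 1st, 3rd, 5th, ... of the partial from the right).
  doubled (with −9 where >9): 0 3 5 6 5 8 0 8 → sum 35
  kept as-is: 4 6 0 6 8 9 9 → sum 42
Total = 35 + 42 = 77.
Check digit = (10 − (77 mod 10)) mod 10 = 3.

3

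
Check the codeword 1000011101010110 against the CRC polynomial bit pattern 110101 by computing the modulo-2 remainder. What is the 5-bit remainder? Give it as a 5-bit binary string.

00000

Modulo-2 division of 1000011101010110 by 110101:
  pos 0: 100001 XOR 110101 = 010100
  pos 1: 101001 XOR 110101 = 011100
  pos 2: 111001 XOR 110101 = 001100
  pos 4: 110001 XOR 110101 = 000100
  pos 7: 100010 XOR 110101 = 010111
  pos 8: 101111 XOR 110101 = 011010
  pos 9: 110101 XOR 110101 = 000000
Remainder = 00000 (zero — the frame passes the CRC check).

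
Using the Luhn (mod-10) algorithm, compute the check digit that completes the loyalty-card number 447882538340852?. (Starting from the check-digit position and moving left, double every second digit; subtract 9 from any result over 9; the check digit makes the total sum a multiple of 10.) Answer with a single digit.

Partial digits right→left: 2 5 8 0 4 3 8 3 5 2 8 8 7 4 4
Double every second digit counting from the check-digit position (so the 1st, 3rd, 5th, ... of the partial from the right).
  doubled (with −9 where >9): 4 7 8 7 1 7 5 8 → sum 47
  kept as-is: 5 0 3 3 2 8 4 → sum 25
Total = 47 + 25 = 72.
Check digit = (10 − (72 mod 10)) mod 10 = 8.

8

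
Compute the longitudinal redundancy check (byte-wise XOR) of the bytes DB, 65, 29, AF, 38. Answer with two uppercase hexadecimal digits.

XOR the bytes together:
  start with 0xDB
  0xDB ⊕ 0x65 = 0xBE
  0xBE ⊕ 0x29 = 0x97
  0x97 ⊕ 0xAF = 0x38
  0x38 ⊕ 0x38 = 0x00

00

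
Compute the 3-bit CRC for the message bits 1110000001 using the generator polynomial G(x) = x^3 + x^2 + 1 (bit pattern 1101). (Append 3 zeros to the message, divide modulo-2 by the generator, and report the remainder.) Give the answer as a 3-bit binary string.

100

Append 3 zeros: 1110000001000. Divide by 1101 (XOR where the leading bit is 1):
  pos 0: 1110 XOR 1101 = 0011
  pos 2: 1100 XOR 1101 = 0001
  pos 5: 1000 XOR 1101 = 0101
  pos 6: 1011 XOR 1101 = 0110
  pos 7: 1100 XOR 1101 = 0001
Remainder (last 3 bits) = 100. This is the CRC / FCS.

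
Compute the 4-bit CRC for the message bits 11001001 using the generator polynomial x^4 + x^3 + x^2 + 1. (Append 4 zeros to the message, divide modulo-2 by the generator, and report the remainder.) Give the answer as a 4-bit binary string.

1001

Append 4 zeros: 110010010000. Divide by 11101 (XOR where the leading bit is 1):
  pos 0: 11001 XOR 11101 = 00100
  pos 2: 10000 XOR 11101 = 01101
  pos 3: 11011 XOR 11101 = 00110
  pos 5: 11000 XOR 11101 = 00101
  pos 7: 10100 XOR 11101 = 01001
Remainder (last 4 bits) = 1001. This is the CRC / FCS.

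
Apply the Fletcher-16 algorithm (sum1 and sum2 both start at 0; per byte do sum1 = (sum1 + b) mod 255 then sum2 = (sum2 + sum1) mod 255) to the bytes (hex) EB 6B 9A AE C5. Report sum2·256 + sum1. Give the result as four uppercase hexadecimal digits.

3C66

Running sums (mod 255):
  after byte 0 (EB): sum1=235, sum2=235
  after byte 1 (6B): sum1=87, sum2=67
  after byte 2 (9A): sum1=241, sum2=53
  after byte 3 (AE): sum1=160, sum2=213
  after byte 4 (C5): sum1=102, sum2=60
Checksum = sum2·256 + sum1 = 60·256 + 102 = 15462 = 0x3C66.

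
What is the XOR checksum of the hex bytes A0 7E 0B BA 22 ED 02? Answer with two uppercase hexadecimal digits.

XOR the bytes together:
  start with 0xA0
  0xA0 ⊕ 0x7E = 0xDE
  0xDE ⊕ 0x0B = 0xD5
  0xD5 ⊕ 0xBA = 0x6F
  0x6F ⊕ 0x22 = 0x4D
  0x4D ⊕ 0xED = 0xA0
  0xA0 ⊕ 0x02 = 0xA2

A2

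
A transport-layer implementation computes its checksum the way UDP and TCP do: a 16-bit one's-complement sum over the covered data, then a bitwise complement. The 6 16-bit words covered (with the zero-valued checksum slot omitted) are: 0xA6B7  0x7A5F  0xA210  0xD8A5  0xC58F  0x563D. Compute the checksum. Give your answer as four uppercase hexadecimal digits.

4865

One's-complement addition (fold any carry out of bit 15 back into bit 0):
  0xA6B7 + 0x7A5F = 0x12116 → wrap carry → 0x2117
  0x2117 + 0xA210 = 0x0C327
  0xC327 + 0xD8A5 = 0x19BCC → wrap carry → 0x9BCD
  0x9BCD + 0xC58F = 0x1615C → wrap carry → 0x615D
  0x615D + 0x563D = 0x0B79A
One's-complement sum = 0xB79A.
Checksum = ~0xB79A & 0xFFFF = 0x4865.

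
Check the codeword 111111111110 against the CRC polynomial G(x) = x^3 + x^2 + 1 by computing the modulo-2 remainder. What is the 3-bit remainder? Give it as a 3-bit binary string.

100

Modulo-2 division of 111111111110 by 1101:
  pos 0: 1111 XOR 1101 = 0010
  pos 2: 1011 XOR 1101 = 0110
  pos 3: 1101 XOR 1101 = 0000
  pos 7: 1111 XOR 1101 = 0010
Remainder = 100 (nonzero — an error is detected).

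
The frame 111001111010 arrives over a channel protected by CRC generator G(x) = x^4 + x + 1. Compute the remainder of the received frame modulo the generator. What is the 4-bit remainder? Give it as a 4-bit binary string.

0000

Modulo-2 division of 111001111010 by 10011:
  pos 0: 11100 XOR 10011 = 01111
  pos 1: 11111 XOR 10011 = 01100
  pos 2: 11001 XOR 10011 = 01010
  pos 3: 10101 XOR 10011 = 00110
  pos 5: 11010 XOR 10011 = 01001
  pos 6: 10011 XOR 10011 = 00000
Remainder = 0000 (zero — the frame passes the CRC check).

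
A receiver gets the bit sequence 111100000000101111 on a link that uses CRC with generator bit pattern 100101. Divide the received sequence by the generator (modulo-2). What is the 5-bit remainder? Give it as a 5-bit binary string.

Modulo-2 division of 111100000000101111 by 100101:
  pos 0: 111100 XOR 100101 = 011001
  pos 1: 110010 XOR 100101 = 010111
  pos 2: 101110 XOR 100101 = 001011
  pos 4: 101100 XOR 100101 = 001001
  pos 6: 100100 XOR 100101 = 000001
  pos 11: 110111 XOR 100101 = 010010
  pos 12: 100101 XOR 100101 = 000000
Remainder = 00000 (zero — the frame passes the CRC check).

00000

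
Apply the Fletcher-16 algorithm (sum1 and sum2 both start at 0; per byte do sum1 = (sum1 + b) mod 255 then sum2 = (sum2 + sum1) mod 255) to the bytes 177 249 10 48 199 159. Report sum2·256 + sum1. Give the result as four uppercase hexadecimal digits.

F34D

Running sums (mod 255):
  after byte 0 (177): sum1=177, sum2=177
  after byte 1 (249): sum1=171, sum2=93
  after byte 2 (10): sum1=181, sum2=19
  after byte 3 (48): sum1=229, sum2=248
  after byte 4 (199): sum1=173, sum2=166
  after byte 5 (159): sum1=77, sum2=243
Checksum = sum2·256 + sum1 = 243·256 + 77 = 62285 = 0xF34D.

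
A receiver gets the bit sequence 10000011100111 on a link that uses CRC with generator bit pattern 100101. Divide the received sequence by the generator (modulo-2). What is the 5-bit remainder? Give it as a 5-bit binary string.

00000

Modulo-2 division of 10000011100111 by 100101:
  pos 0: 100000 XOR 100101 = 000101
  pos 3: 101111 XOR 100101 = 001010
  pos 5: 101000 XOR 100101 = 001101
  pos 7: 110111 XOR 100101 = 010010
  pos 8: 100101 XOR 100101 = 000000
Remainder = 00000 (zero — the frame passes the CRC check).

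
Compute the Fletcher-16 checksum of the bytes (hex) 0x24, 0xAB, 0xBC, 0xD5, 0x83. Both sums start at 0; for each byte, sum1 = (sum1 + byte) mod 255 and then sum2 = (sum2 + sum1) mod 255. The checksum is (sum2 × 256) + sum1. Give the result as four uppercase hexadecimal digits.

Running sums (mod 255):
  after byte 0 (0x24): sum1=36, sum2=36
  after byte 1 (0xAB): sum1=207, sum2=243
  after byte 2 (0xBC): sum1=140, sum2=128
  after byte 3 (0xD5): sum1=98, sum2=226
  after byte 4 (0x83): sum1=229, sum2=200
Checksum = sum2·256 + sum1 = 200·256 + 229 = 51429 = 0xC8E5.

C8E5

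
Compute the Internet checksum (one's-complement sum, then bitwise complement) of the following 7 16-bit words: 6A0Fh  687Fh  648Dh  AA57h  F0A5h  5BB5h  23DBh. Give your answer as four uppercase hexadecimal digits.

AE55

One's-complement addition (fold any carry out of bit 15 back into bit 0):
  0x6A0F + 0x687F = 0x0D28E
  0xD28E + 0x648D = 0x1371B → wrap carry → 0x371C
  0x371C + 0xAA57 = 0x0E173
  0xE173 + 0xF0A5 = 0x1D218 → wrap carry → 0xD219
  0xD219 + 0x5BB5 = 0x12DCE → wrap carry → 0x2DCF
  0x2DCF + 0x23DB = 0x051AA
One's-complement sum = 0x51AA.
Checksum = ~0x51AA & 0xFFFF = 0xAE55.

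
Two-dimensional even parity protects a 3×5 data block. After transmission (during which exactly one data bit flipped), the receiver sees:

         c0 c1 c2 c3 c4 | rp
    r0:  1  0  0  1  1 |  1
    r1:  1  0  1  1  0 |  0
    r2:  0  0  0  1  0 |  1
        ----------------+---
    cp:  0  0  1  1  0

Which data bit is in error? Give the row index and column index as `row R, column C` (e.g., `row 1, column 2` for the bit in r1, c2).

Recompute each row's even parity and compare to rp:
  r0: data parity 1, sent rp 1 → ok
  r1: data parity 1, sent rp 0 → mismatch
  r2: data parity 1, sent rp 1 → ok
Recompute each column's even parity and compare to cp:
  c0: data parity 0, sent cp 0 → ok
  c1: data parity 0, sent cp 0 → ok
  c2: data parity 1, sent cp 1 → ok
  c3: data parity 1, sent cp 1 → ok
  c4: data parity 1, sent cp 0 → mismatch
Exactly one row (r1) and one column (c4) fail → the flipped bit is at their intersection.

row 1, column 4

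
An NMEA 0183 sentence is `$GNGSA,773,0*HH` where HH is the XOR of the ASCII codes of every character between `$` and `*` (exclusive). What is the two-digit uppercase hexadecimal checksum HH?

5F

XOR the ASCII codes of the payload characters:
  'G' = 0x47 → acc = 0x47
  'N' = 0x4E → acc = 0x09
  'G' = 0x47 → acc = 0x4E
  'S' = 0x53 → acc = 0x1D
  'A' = 0x41 → acc = 0x5C
  ',' = 0x2C → acc = 0x70
  '7' = 0x37 → acc = 0x47
  '7' = 0x37 → acc = 0x70
  '3' = 0x33 → acc = 0x43
  ',' = 0x2C → acc = 0x6F
  '0' = 0x30 → acc = 0x5F
Checksum = 0x5F.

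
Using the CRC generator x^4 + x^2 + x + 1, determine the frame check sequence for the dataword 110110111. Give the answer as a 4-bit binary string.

1101

Append 4 zeros: 1101101110000. Divide by 10111 (XOR where the leading bit is 1):
  pos 0: 11011 XOR 10111 = 01100
  pos 1: 11000 XOR 10111 = 01111
  pos 2: 11111 XOR 10111 = 01000
  pos 3: 10001 XOR 10111 = 00110
  pos 5: 11010 XOR 10111 = 01101
  pos 6: 11010 XOR 10111 = 01101
  pos 7: 11010 XOR 10111 = 01101
  pos 8: 11010 XOR 10111 = 01101
Remainder (last 4 bits) = 1101. This is the CRC / FCS.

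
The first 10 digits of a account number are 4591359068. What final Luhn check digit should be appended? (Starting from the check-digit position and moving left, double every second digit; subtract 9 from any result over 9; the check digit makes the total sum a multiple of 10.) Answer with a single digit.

Partial digits right→left: 8 6 0 9 5 3 1 9 5 4
Double every second digit counting from the check-digit position (so the 1st, 3rd, 5th, ... of the partial from the right).
  doubled (with −9 where >9): 7 0 1 2 1 → sum 11
  kept as-is: 6 9 3 9 4 → sum 31
Total = 11 + 31 = 42.
Check digit = (10 − (42 mod 10)) mod 10 = 8.

8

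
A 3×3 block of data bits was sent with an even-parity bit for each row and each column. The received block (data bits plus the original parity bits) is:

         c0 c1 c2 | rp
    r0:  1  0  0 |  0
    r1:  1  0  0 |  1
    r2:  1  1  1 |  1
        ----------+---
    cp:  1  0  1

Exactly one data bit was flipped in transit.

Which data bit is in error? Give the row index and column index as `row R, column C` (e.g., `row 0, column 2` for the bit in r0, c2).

Recompute each row's even parity and compare to rp:
  r0: data parity 1, sent rp 0 → mismatch
  r1: data parity 1, sent rp 1 → ok
  r2: data parity 1, sent rp 1 → ok
Recompute each column's even parity and compare to cp:
  c0: data parity 1, sent cp 1 → ok
  c1: data parity 1, sent cp 0 → mismatch
  c2: data parity 1, sent cp 1 → ok
Exactly one row (r0) and one column (c1) fail → the flipped bit is at their intersection.

row 0, column 1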